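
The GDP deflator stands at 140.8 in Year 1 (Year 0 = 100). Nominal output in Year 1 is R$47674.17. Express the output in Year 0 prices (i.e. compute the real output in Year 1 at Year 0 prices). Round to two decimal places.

33859.50

Real = Nominal ÷ (Index/100) = 47674.17 ÷ (140.8/100)
     = 47674.17 ÷ 1.408 = 33859.4957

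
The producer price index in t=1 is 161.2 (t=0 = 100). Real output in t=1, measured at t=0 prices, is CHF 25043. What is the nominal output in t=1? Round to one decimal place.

40369.3

Nominal = Real × (Index/100) = 25043 × (161.2/100)
        = 25043 × 1.612 = 40369.3160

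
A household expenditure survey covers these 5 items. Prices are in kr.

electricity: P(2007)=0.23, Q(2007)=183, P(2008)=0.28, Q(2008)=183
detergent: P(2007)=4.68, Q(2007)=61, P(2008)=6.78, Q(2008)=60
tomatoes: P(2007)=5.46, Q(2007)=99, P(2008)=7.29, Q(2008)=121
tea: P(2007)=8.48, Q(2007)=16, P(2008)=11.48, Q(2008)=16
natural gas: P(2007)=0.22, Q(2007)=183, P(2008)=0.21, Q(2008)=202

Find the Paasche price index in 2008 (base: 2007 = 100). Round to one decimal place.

134.6

Paasche price index uses current-period quantities as weights.
ΣP(2008)·Q(2008) = 0.28×183 + 6.78×60 + 7.29×121 + 11.48×16 + 0.21×202 = 51.24 + 406.8 + 882.09 + 183.68 + 42.42 = 1566.23
ΣP(2007)·Q(2008) = 0.23×183 + 4.68×60 + 5.46×121 + 8.48×16 + 0.22×202 = 42.09 + 280.8 + 660.66 + 135.68 + 44.44 = 1163.67
Index = 1566.23 / 1163.67 × 100 = 134.5940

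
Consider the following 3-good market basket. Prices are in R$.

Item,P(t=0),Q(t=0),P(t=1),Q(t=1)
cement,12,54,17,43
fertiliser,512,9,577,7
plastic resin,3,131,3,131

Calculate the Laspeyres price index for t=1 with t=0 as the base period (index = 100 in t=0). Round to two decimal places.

Laspeyres price index uses base-period quantities as weights.
ΣP(t=1)·Q(t=0) = 17×54 + 577×9 + 3×131 = 918 + 5193 + 393 = 6504
ΣP(t=0)·Q(t=0) = 12×54 + 512×9 + 3×131 = 648 + 4608 + 393 = 5649
Index = 6504 / 5649 × 100 = 115.1354

115.14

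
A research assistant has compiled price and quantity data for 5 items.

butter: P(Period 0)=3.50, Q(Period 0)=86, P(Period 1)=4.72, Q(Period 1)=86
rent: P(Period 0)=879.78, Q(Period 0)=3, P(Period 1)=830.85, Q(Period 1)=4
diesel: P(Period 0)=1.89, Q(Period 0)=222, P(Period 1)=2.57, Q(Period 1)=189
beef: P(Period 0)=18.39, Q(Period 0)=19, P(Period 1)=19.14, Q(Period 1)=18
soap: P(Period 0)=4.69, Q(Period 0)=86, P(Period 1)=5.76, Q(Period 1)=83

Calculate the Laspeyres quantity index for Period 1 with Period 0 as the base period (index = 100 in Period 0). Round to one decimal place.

Laspeyres quantity index uses base-period prices as weights.
ΣP(Period 0)·Q(Period 1) = 3.50×86 + 879.78×4 + 1.89×189 + 18.39×18 + 4.69×83 = 301 + 3519.12 + 357.21 + 331.02 + 389.27 = 4897.62
ΣP(Period 0)·Q(Period 0) = 3.50×86 + 879.78×3 + 1.89×222 + 18.39×19 + 4.69×86 = 301 + 2639.34 + 419.58 + 349.41 + 403.34 = 4112.67
Index = 4897.62 / 4112.67 × 100 = 119.0861

119.1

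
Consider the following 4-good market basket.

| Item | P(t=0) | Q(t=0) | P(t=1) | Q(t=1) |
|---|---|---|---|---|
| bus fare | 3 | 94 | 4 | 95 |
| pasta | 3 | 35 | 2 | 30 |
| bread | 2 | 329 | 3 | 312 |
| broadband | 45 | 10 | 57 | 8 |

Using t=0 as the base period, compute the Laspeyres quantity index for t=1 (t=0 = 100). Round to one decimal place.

90.9

Laspeyres quantity index uses base-period prices as weights.
ΣP(t=0)·Q(t=1) = 3×95 + 3×30 + 2×312 + 45×8 = 285 + 90 + 624 + 360 = 1359
ΣP(t=0)·Q(t=0) = 3×94 + 3×35 + 2×329 + 45×10 = 282 + 105 + 658 + 450 = 1495
Index = 1359 / 1495 × 100 = 90.9030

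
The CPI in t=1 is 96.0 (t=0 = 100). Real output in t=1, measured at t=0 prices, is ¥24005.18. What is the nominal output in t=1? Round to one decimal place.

23045.0

Nominal = Real × (Index/100) = 24005.18 × (96.0/100)
        = 24005.18 × 0.960 = 23044.9728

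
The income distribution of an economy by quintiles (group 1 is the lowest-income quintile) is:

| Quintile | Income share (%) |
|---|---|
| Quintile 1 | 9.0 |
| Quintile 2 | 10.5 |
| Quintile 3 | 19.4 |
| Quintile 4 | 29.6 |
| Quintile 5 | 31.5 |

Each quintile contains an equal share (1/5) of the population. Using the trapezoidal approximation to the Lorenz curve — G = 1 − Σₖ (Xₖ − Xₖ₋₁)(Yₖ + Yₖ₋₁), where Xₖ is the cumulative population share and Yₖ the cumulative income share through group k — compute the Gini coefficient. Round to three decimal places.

Cumulative income shares Yₖ: 0.0900, 0.1950, 0.3890, 0.6850, 1.0000
Σ (Xₖ−Xₖ₋₁)(Yₖ+Yₖ₋₁) = (1/5)(0.0900+0.0000) + (1/5)(0.1950+0.0900) + (1/5)(0.3890+0.1950) + (1/5)(0.6850+0.3890) + (1/5)(1.0000+0.6850)
  = 0.0180 + 0.0570 + 0.1168 + 0.2148 + 0.3370 = 0.7436
G = 1 − 0.7436 = 0.2564

0.256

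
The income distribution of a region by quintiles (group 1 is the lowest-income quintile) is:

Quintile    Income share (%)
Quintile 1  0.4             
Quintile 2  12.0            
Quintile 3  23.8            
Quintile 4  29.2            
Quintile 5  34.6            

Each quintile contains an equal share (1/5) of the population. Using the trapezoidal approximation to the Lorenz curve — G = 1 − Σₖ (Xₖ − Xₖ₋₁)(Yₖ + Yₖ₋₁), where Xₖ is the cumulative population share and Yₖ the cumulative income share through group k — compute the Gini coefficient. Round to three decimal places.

Cumulative income shares Yₖ: 0.0040, 0.1240, 0.3620, 0.6540, 1.0000
Σ (Xₖ−Xₖ₋₁)(Yₖ+Yₖ₋₁) = (1/5)(0.0040+0.0000) + (1/5)(0.1240+0.0040) + (1/5)(0.3620+0.1240) + (1/5)(0.6540+0.3620) + (1/5)(1.0000+0.6540)
  = 0.0008 + 0.0256 + 0.0972 + 0.2032 + 0.3308 = 0.6576
G = 1 − 0.6576 = 0.3424

0.342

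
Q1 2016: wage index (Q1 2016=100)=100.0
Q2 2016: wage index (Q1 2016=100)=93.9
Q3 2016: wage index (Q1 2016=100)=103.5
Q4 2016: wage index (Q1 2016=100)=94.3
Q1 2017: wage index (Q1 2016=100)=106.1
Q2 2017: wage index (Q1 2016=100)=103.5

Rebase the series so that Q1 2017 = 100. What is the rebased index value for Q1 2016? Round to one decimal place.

94.3

Rebased(Q1 2016) = 100.0 / 106.1 × 100 = 94.2507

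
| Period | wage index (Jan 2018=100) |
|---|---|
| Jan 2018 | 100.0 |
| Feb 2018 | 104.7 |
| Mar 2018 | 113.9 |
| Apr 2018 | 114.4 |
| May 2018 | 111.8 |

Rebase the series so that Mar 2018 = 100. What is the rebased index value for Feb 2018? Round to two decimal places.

91.92

Rebased(Feb 2018) = 104.7 / 113.9 × 100 = 91.9227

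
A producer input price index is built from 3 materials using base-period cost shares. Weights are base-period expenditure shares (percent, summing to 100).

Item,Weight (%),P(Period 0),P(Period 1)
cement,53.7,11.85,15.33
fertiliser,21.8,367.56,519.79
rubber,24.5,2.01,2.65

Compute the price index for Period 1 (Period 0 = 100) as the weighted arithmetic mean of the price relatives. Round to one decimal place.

132.6

cement: 53.7 × (15.33/11.85) = 53.7 × 1.293671 = 69.4701
fertiliser: 21.8 × (519.79/367.56) = 21.8 × 1.414164 = 30.8288
rubber: 24.5 × (2.65/2.01) = 24.5 × 1.318408 = 32.3010
Index = Σ wᵢ·(p₁ᵢ/p₀ᵢ) = 69.4701 + 30.8288 + 32.3010 = 132.5999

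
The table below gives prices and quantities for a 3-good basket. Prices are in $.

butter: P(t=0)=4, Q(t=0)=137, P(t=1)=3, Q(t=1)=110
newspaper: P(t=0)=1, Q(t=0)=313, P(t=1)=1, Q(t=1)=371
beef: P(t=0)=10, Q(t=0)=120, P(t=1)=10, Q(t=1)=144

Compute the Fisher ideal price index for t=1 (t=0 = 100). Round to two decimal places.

94.23

Laspeyres component (base-period weights):
ΣP(t=1)Q(t=0) = 3×137 + 1×313 + 10×120 = 411 + 313 + 1200 = 1924
ΣP(t=0)Q(t=0) = 4×137 + 1×313 + 10×120 = 548 + 313 + 1200 = 2061
L = 1924 / 2061 × 100 = 93.3527
Paasche component (current-period weights):
ΣP(t=1)Q(t=1) = 3×110 + 1×371 + 10×144 = 330 + 371 + 1440 = 2141
ΣP(t=0)Q(t=1) = 4×110 + 1×371 + 10×144 = 440 + 371 + 1440 = 2251
P = 2141 / 2251 × 100 = 95.1133
Fisher = √(L × P) = √(93.3527 × 95.1133) = 94.2289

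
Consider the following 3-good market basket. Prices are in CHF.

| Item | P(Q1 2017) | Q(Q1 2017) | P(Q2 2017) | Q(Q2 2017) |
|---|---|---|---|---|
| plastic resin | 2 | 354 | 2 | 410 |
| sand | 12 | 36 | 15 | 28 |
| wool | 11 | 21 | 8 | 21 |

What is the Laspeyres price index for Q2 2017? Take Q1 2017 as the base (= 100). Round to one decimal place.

Laspeyres price index uses base-period quantities as weights.
ΣP(Q2 2017)·Q(Q1 2017) = 2×354 + 15×36 + 8×21 = 708 + 540 + 168 = 1416
ΣP(Q1 2017)·Q(Q1 2017) = 2×354 + 12×36 + 11×21 = 708 + 432 + 231 = 1371
Index = 1416 / 1371 × 100 = 103.2823

103.3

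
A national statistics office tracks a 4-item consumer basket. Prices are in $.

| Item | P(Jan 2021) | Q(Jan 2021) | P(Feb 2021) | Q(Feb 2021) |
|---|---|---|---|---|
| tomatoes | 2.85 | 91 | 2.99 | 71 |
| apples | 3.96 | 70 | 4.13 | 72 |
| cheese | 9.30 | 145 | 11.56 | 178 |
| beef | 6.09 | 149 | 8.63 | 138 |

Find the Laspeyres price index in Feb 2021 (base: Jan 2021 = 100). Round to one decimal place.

126.2

Laspeyres price index uses base-period quantities as weights.
ΣP(Feb 2021)·Q(Jan 2021) = 2.99×91 + 4.13×70 + 11.56×145 + 8.63×149 = 272.09 + 289.1 + 1676.2 + 1285.87 = 3523.26
ΣP(Jan 2021)·Q(Jan 2021) = 2.85×91 + 3.96×70 + 9.30×145 + 6.09×149 = 259.35 + 277.2 + 1348.5 + 907.41 = 2792.46
Index = 3523.26 / 2792.46 × 100 = 126.1705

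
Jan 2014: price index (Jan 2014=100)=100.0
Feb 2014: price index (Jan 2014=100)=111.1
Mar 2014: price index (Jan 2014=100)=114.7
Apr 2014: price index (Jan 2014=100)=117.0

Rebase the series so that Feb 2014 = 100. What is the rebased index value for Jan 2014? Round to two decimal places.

90.01

Rebased(Jan 2014) = 100.0 / 111.1 × 100 = 90.0090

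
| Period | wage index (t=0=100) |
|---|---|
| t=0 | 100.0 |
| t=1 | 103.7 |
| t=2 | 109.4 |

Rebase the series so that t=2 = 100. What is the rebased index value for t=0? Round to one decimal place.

91.4

Rebased(t=0) = 100.0 / 109.4 × 100 = 91.4077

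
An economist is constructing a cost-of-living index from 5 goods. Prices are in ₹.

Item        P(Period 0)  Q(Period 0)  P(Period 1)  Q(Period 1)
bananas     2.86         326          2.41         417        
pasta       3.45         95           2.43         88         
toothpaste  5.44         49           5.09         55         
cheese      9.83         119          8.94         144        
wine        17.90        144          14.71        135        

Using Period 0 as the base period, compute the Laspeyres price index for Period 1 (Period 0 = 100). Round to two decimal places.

84.34

Laspeyres price index uses base-period quantities as weights.
ΣP(Period 1)·Q(Period 0) = 2.41×326 + 2.43×95 + 5.09×49 + 8.94×119 + 14.71×144 = 785.66 + 230.85 + 249.41 + 1063.86 + 2118.24 = 4448.02
ΣP(Period 0)·Q(Period 0) = 2.86×326 + 3.45×95 + 5.44×49 + 9.83×119 + 17.90×144 = 932.36 + 327.75 + 266.56 + 1169.77 + 2577.6 = 5274.04
Index = 4448.02 / 5274.04 × 100 = 84.3380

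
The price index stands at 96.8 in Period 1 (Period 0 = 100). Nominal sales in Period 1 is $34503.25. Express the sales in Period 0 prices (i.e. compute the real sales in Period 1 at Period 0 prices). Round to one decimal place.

Real = Nominal ÷ (Index/100) = 34503.25 ÷ (96.8/100)
     = 34503.25 ÷ 0.968 = 35643.8533

35643.9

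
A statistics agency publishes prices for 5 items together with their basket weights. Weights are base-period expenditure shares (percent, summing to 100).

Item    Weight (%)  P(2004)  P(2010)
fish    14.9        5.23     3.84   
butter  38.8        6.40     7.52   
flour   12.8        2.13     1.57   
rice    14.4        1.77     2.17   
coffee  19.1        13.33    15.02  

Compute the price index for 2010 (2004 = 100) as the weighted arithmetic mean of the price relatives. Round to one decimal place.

105.1

fish: 14.9 × (3.84/5.23) = 14.9 × 0.734226 = 10.9400
butter: 38.8 × (7.52/6.40) = 38.8 × 1.175000 = 45.5900
flour: 12.8 × (1.57/2.13) = 12.8 × 0.737089 = 9.4347
rice: 14.4 × (2.17/1.77) = 14.4 × 1.225989 = 17.6542
coffee: 19.1 × (15.02/13.33) = 19.1 × 1.126782 = 21.5215
Index = Σ wᵢ·(p₁ᵢ/p₀ᵢ) = 10.9400 + 45.5900 + 9.4347 + 17.6542 + 21.5215 = 105.1405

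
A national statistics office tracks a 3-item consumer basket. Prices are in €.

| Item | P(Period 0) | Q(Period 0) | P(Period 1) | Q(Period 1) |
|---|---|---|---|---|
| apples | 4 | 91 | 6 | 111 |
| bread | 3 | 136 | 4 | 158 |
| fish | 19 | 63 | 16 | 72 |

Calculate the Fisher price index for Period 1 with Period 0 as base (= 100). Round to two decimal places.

Laspeyres component (base-period weights):
ΣP(Period 1)Q(Period 0) = 6×91 + 4×136 + 16×63 = 546 + 544 + 1008 = 2098
ΣP(Period 0)Q(Period 0) = 4×91 + 3×136 + 19×63 = 364 + 408 + 1197 = 1969
L = 2098 / 1969 × 100 = 106.5515
Paasche component (current-period weights):
ΣP(Period 1)Q(Period 1) = 6×111 + 4×158 + 16×72 = 666 + 632 + 1152 = 2450
ΣP(Period 0)Q(Period 1) = 4×111 + 3×158 + 19×72 = 444 + 474 + 1368 = 2286
P = 2450 / 2286 × 100 = 107.1741
Fisher = √(L × P) = √(106.5515 × 107.1741) = 106.8624

106.86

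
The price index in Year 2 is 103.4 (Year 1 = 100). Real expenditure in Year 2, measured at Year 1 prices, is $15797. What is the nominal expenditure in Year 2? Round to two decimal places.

Nominal = Real × (Index/100) = 15797 × (103.4/100)
        = 15797 × 1.034 = 16334.0980

16334.10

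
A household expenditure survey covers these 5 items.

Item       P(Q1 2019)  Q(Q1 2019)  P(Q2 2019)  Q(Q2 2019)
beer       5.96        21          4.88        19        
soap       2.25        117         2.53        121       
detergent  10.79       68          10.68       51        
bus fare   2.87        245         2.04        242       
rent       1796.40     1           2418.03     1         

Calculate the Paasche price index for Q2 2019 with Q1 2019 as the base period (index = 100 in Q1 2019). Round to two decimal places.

Paasche price index uses current-period quantities as weights.
ΣP(Q2 2019)·Q(Q2 2019) = 4.88×19 + 2.53×121 + 10.68×51 + 2.04×242 + 2418.03×1 = 92.72 + 306.13 + 544.68 + 493.68 + 2418.03 = 3855.24
ΣP(Q1 2019)·Q(Q2 2019) = 5.96×19 + 2.25×121 + 10.79×51 + 2.87×242 + 1796.40×1 = 113.24 + 272.25 + 550.29 + 694.54 + 1796.4 = 3426.72
Index = 3855.24 / 3426.72 × 100 = 112.5053

112.51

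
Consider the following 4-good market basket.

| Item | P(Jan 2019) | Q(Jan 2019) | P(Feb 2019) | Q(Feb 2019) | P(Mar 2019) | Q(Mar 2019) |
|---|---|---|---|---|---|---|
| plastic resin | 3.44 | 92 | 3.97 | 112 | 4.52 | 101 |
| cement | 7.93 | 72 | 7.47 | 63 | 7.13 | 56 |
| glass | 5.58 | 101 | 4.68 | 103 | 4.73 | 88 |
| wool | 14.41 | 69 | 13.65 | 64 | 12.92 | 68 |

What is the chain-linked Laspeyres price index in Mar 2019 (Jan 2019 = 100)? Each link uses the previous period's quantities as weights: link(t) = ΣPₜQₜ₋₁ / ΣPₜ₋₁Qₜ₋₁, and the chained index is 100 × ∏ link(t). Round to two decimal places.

Link Jan 2019→Feb 2019:
ΣP(Feb 2019)Q(Jan 2019) = 3.97×92 + 7.47×72 + 4.68×101 + 13.65×69 = 365.24 + 537.84 + 472.68 + 941.85 = 2317.61
ΣP(Jan 2019)Q(Jan 2019) = 3.44×92 + 7.93×72 + 5.58×101 + 14.41×69 = 316.48 + 570.96 + 563.58 + 994.29 = 2445.31
link = 2317.61/2445.31 = 0.947778
Link Feb 2019→Mar 2019:
ΣP(Mar 2019)Q(Feb 2019) = 4.52×112 + 7.13×63 + 4.73×103 + 12.92×64 = 506.24 + 449.19 + 487.19 + 826.88 = 2269.5
ΣP(Feb 2019)Q(Feb 2019) = 3.97×112 + 7.47×63 + 4.68×103 + 13.65×64 = 444.64 + 470.61 + 482.04 + 873.6 = 2270.89
link = 2269.5/2270.89 = 0.999388
Chained index = 100 × 0.947778 × 0.999388 = 94.7197

94.72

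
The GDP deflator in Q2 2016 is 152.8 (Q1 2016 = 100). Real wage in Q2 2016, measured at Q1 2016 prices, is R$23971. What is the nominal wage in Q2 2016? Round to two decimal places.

Nominal = Real × (Index/100) = 23971 × (152.8/100)
        = 23971 × 1.528 = 36627.6880

36627.69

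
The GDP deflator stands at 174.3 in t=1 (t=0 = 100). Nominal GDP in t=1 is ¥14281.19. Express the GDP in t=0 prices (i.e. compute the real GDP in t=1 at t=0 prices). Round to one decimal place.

Real = Nominal ÷ (Index/100) = 14281.19 ÷ (174.3/100)
     = 14281.19 ÷ 1.743 = 8193.4538

8193.5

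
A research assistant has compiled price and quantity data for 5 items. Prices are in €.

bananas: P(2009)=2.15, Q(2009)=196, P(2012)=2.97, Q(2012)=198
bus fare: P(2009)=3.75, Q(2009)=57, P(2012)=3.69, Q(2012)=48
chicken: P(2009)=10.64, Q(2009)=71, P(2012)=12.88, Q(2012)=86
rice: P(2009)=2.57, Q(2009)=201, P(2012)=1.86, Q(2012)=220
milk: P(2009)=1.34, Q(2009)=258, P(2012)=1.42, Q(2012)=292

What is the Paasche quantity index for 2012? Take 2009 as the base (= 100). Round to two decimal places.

Paasche quantity index uses current-period prices as weights.
ΣP(2012)·Q(2012) = 2.97×198 + 3.69×48 + 12.88×86 + 1.86×220 + 1.42×292 = 588.06 + 177.12 + 1107.68 + 409.2 + 414.64 = 2696.7
ΣP(2012)·Q(2009) = 2.97×196 + 3.69×57 + 12.88×71 + 1.86×201 + 1.42×258 = 582.12 + 210.33 + 914.48 + 373.86 + 366.36 = 2447.15
Index = 2696.7 / 2447.15 × 100 = 110.1976

110.20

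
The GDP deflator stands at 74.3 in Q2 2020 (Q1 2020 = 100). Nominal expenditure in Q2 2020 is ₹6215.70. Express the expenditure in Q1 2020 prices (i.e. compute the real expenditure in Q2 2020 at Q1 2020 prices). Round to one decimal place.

8365.7

Real = Nominal ÷ (Index/100) = 6215.70 ÷ (74.3/100)
     = 6215.70 ÷ 0.743 = 8365.6797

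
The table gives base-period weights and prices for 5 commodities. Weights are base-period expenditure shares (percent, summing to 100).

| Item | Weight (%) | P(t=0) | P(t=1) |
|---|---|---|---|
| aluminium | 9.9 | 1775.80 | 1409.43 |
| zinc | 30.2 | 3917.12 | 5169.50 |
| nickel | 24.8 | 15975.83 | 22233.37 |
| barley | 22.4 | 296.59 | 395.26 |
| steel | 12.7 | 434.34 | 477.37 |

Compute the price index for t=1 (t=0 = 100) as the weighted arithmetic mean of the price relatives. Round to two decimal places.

aluminium: 9.9 × (1409.43/1775.80) = 9.9 × 0.793687 = 7.8575
zinc: 30.2 × (5169.50/3917.12) = 30.2 × 1.319720 = 39.8555
nickel: 24.8 × (22233.37/15975.83) = 24.8 × 1.391688 = 34.5139
barley: 22.4 × (395.26/296.59) = 22.4 × 1.332681 = 29.8521
steel: 12.7 × (477.37/434.34) = 12.7 × 1.099070 = 13.9582
Index = Σ wᵢ·(p₁ᵢ/p₀ᵢ) = 7.8575 + 39.8555 + 34.5139 + 29.8521 + 13.9582 = 126.0371

126.04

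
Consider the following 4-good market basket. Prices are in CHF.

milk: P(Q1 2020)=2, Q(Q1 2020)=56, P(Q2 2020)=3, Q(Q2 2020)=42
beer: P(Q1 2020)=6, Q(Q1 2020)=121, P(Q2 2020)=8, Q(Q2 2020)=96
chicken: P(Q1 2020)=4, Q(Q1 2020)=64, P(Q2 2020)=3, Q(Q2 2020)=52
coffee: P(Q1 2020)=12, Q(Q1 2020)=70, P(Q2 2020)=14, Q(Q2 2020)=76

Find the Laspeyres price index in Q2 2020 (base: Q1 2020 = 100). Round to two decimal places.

Laspeyres price index uses base-period quantities as weights.
ΣP(Q2 2020)·Q(Q1 2020) = 3×56 + 8×121 + 3×64 + 14×70 = 168 + 968 + 192 + 980 = 2308
ΣP(Q1 2020)·Q(Q1 2020) = 2×56 + 6×121 + 4×64 + 12×70 = 112 + 726 + 256 + 840 = 1934
Index = 2308 / 1934 × 100 = 119.3382

119.34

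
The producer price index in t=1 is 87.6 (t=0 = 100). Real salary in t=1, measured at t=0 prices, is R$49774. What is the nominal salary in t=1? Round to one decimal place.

43602.0

Nominal = Real × (Index/100) = 49774 × (87.6/100)
        = 49774 × 0.876 = 43602.0240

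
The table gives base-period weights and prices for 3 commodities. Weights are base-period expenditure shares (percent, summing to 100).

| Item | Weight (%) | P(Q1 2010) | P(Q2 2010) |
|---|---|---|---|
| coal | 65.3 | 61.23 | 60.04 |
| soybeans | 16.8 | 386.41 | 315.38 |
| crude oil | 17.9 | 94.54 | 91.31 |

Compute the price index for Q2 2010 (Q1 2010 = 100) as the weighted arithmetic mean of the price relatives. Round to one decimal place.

coal: 65.3 × (60.04/61.23) = 65.3 × 0.980565 = 64.0309
soybeans: 16.8 × (315.38/386.41) = 16.8 × 0.816180 = 13.7118
crude oil: 17.9 × (91.31/94.54) = 17.9 × 0.965835 = 17.2884
Index = Σ wᵢ·(p₁ᵢ/p₀ᵢ) = 64.0309 + 13.7118 + 17.2884 = 95.0312

95.0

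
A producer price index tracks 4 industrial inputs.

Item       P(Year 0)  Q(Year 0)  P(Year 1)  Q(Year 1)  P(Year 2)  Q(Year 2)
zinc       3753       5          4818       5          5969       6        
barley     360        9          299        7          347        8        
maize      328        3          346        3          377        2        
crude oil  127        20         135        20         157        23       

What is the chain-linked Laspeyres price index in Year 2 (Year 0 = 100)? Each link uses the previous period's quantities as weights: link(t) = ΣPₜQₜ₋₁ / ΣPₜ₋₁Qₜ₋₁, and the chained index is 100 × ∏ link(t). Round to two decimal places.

Link Year 0→Year 1:
ΣP(Year 1)Q(Year 0) = 4818×5 + 299×9 + 346×3 + 135×20 = 24090 + 2691 + 1038 + 2700 = 30519
ΣP(Year 0)Q(Year 0) = 3753×5 + 360×9 + 328×3 + 127×20 = 18765 + 3240 + 984 + 2540 = 25529
link = 30519/25529 = 1.195464
Link Year 1→Year 2:
ΣP(Year 2)Q(Year 1) = 5969×5 + 347×7 + 377×3 + 157×20 = 29845 + 2429 + 1131 + 3140 = 36545
ΣP(Year 1)Q(Year 1) = 4818×5 + 299×7 + 346×3 + 135×20 = 24090 + 2093 + 1038 + 2700 = 29921
link = 36545/29921 = 1.221383
Chained index = 100 × 1.195464 × 1.221383 = 146.0119

146.01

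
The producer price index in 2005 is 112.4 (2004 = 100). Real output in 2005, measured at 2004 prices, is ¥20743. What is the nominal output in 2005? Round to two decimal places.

23315.13

Nominal = Real × (Index/100) = 20743 × (112.4/100)
        = 20743 × 1.124 = 23315.1320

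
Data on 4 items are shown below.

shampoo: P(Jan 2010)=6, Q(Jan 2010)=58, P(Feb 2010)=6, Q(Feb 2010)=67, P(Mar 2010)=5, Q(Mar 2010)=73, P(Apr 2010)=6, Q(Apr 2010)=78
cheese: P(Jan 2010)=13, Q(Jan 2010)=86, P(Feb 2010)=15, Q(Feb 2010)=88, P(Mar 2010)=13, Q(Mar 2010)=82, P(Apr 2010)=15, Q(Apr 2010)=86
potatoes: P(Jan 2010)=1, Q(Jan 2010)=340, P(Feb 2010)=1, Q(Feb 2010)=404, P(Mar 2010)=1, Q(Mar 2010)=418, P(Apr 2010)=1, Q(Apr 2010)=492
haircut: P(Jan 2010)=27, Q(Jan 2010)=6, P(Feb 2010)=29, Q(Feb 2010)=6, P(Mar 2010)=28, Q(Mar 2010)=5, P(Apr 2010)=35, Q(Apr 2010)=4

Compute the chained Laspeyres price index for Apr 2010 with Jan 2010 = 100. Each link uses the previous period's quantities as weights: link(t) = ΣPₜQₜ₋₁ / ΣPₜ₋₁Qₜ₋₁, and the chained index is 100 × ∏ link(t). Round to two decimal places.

Link Jan 2010→Feb 2010:
ΣP(Feb 2010)Q(Jan 2010) = 6×58 + 15×86 + 1×340 + 29×6 = 348 + 1290 + 340 + 174 = 2152
ΣP(Jan 2010)Q(Jan 2010) = 6×58 + 13×86 + 1×340 + 27×6 = 348 + 1118 + 340 + 162 = 1968
link = 2152/1968 = 1.093496
Link Feb 2010→Mar 2010:
ΣP(Mar 2010)Q(Feb 2010) = 5×67 + 13×88 + 1×404 + 28×6 = 335 + 1144 + 404 + 168 = 2051
ΣP(Feb 2010)Q(Feb 2010) = 6×67 + 15×88 + 1×404 + 29×6 = 402 + 1320 + 404 + 174 = 2300
link = 2051/2300 = 0.891739
Link Mar 2010→Apr 2010:
ΣP(Apr 2010)Q(Mar 2010) = 6×73 + 15×82 + 1×418 + 35×5 = 438 + 1230 + 418 + 175 = 2261
ΣP(Mar 2010)Q(Mar 2010) = 5×73 + 13×82 + 1×418 + 28×5 = 365 + 1066 + 418 + 140 = 1989
link = 2261/1989 = 1.136752
Chained index = 100 × 1.093496 × 0.891739 × 1.136752 = 110.8462

110.85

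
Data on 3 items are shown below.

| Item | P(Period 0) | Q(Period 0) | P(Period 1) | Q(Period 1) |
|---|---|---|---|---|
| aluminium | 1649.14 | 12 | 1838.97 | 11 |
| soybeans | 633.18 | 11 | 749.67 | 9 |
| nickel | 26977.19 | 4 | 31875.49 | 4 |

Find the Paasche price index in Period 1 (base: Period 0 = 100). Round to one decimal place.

Paasche price index uses current-period quantities as weights.
ΣP(Period 1)·Q(Period 1) = 1838.97×11 + 749.67×9 + 31875.49×4 = 20228.67 + 6747.03 + 127501.96 = 154477.66
ΣP(Period 0)·Q(Period 1) = 1649.14×11 + 633.18×9 + 26977.19×4 = 18140.54 + 5698.62 + 107908.76 = 131747.92
Index = 154477.66 / 131747.92 × 100 = 117.2524

117.3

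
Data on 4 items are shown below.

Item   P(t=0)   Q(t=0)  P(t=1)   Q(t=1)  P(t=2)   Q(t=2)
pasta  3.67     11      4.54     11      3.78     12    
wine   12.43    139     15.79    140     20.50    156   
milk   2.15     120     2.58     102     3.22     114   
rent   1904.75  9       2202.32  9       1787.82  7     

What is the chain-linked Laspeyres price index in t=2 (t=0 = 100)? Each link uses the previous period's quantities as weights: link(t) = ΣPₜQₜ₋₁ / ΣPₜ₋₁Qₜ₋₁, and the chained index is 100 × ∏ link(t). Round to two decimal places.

Link t=0→t=1:
ΣP(t=1)Q(t=0) = 4.54×11 + 15.79×139 + 2.58×120 + 2202.32×9 = 49.94 + 2194.81 + 309.6 + 19820.88 = 22375.23
ΣP(t=0)Q(t=0) = 3.67×11 + 12.43×139 + 2.15×120 + 1904.75×9 = 40.37 + 1727.77 + 258 + 17142.75 = 19168.89
link = 22375.23/19168.89 = 1.167268
Link t=1→t=2:
ΣP(t=2)Q(t=1) = 3.78×11 + 20.50×140 + 3.22×102 + 1787.82×9 = 41.58 + 2870 + 328.44 + 16090.38 = 19330.4
ΣP(t=1)Q(t=1) = 4.54×11 + 15.79×140 + 2.58×102 + 2202.32×9 = 49.94 + 2210.6 + 263.16 + 19820.88 = 22344.58
link = 19330.4/22344.58 = 0.865105
Chained index = 100 × 1.167268 × 0.865105 = 100.9809

100.98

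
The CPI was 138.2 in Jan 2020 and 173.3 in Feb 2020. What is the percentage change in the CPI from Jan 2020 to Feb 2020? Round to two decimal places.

Change = (173.3 − 138.2) / 138.2 × 100
       = 35.1 / 138.2 × 100 = 25.3980%

25.40%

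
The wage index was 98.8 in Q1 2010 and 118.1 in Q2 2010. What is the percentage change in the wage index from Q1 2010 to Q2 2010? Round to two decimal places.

19.53%

Change = (118.1 − 98.8) / 98.8 × 100
       = 19.3 / 98.8 × 100 = 19.5344%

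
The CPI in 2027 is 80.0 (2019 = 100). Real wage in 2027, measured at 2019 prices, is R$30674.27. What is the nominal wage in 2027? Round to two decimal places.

Nominal = Real × (Index/100) = 30674.27 × (80.0/100)
        = 30674.27 × 0.800 = 24539.4160

24539.42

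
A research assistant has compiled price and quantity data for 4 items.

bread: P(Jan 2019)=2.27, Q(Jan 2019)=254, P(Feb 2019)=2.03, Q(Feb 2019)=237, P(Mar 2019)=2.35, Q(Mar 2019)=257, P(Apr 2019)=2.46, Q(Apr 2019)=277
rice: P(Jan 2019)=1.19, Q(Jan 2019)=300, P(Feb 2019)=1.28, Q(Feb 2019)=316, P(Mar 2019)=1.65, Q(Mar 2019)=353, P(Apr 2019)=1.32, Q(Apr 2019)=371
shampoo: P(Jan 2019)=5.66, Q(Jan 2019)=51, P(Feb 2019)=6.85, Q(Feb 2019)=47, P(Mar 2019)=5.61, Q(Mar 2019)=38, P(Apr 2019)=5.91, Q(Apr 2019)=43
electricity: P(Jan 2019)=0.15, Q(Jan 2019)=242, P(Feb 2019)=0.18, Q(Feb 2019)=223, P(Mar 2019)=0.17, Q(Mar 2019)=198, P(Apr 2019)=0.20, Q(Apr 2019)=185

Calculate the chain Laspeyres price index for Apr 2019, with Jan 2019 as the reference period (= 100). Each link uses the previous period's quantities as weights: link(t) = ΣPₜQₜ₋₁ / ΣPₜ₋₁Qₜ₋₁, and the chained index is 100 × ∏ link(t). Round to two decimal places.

Link Jan 2019→Feb 2019:
ΣP(Feb 2019)Q(Jan 2019) = 2.03×254 + 1.28×300 + 6.85×51 + 0.18×242 = 515.62 + 384 + 349.35 + 43.56 = 1292.53
ΣP(Jan 2019)Q(Jan 2019) = 2.27×254 + 1.19×300 + 5.66×51 + 0.15×242 = 576.58 + 357 + 288.66 + 36.3 = 1258.54
link = 1292.53/1258.54 = 1.027007
Link Feb 2019→Mar 2019:
ΣP(Mar 2019)Q(Feb 2019) = 2.35×237 + 1.65×316 + 5.61×47 + 0.17×223 = 556.95 + 521.4 + 263.67 + 37.91 = 1379.93
ΣP(Feb 2019)Q(Feb 2019) = 2.03×237 + 1.28×316 + 6.85×47 + 0.18×223 = 481.11 + 404.48 + 321.95 + 40.14 = 1247.68
link = 1379.93/1247.68 = 1.105997
Link Mar 2019→Apr 2019:
ΣP(Apr 2019)Q(Mar 2019) = 2.46×257 + 1.32×353 + 5.91×38 + 0.20×198 = 632.22 + 465.96 + 224.58 + 39.6 = 1362.36
ΣP(Mar 2019)Q(Mar 2019) = 2.35×257 + 1.65×353 + 5.61×38 + 0.17×198 = 603.95 + 582.45 + 213.18 + 33.66 = 1433.24
link = 1362.36/1433.24 = 0.950546
Chained index = 100 × 1.027007 × 1.105997 × 0.950546 = 107.9693

107.97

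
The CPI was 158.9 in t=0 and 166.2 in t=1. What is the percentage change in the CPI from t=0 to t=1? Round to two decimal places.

Change = (166.2 − 158.9) / 158.9 × 100
       = 7.3 / 158.9 × 100 = 4.5941%

4.59%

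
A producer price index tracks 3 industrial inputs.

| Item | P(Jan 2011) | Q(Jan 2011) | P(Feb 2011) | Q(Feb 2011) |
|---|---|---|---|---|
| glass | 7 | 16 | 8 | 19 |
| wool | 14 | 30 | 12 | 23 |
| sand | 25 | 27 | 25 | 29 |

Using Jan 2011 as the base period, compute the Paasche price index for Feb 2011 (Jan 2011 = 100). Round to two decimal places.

Paasche price index uses current-period quantities as weights.
ΣP(Feb 2011)·Q(Feb 2011) = 8×19 + 12×23 + 25×29 = 152 + 276 + 725 = 1153
ΣP(Jan 2011)·Q(Feb 2011) = 7×19 + 14×23 + 25×29 = 133 + 322 + 725 = 1180
Index = 1153 / 1180 × 100 = 97.7119

97.71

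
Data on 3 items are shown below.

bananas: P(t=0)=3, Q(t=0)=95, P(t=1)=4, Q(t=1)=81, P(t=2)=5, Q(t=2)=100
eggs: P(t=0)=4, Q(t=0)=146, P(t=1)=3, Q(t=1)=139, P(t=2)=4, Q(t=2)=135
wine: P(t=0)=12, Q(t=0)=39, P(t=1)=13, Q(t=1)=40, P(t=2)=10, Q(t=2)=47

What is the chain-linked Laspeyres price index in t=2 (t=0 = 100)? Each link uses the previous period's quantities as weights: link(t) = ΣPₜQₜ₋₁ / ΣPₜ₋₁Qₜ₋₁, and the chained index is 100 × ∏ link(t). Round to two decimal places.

106.96

Link t=0→t=1:
ΣP(t=1)Q(t=0) = 4×95 + 3×146 + 13×39 = 380 + 438 + 507 = 1325
ΣP(t=0)Q(t=0) = 3×95 + 4×146 + 12×39 = 285 + 584 + 468 = 1337
link = 1325/1337 = 0.991025
Link t=1→t=2:
ΣP(t=2)Q(t=1) = 5×81 + 4×139 + 10×40 = 405 + 556 + 400 = 1361
ΣP(t=1)Q(t=1) = 4×81 + 3×139 + 13×40 = 324 + 417 + 520 = 1261
link = 1361/1261 = 1.079302
Chained index = 100 × 0.991025 × 1.079302 = 106.9615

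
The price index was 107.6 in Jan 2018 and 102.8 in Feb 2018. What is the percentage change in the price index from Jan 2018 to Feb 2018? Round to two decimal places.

-4.46%

Change = (102.8 − 107.6) / 107.6 × 100
       = -4.8 / 107.6 × 100 = -4.4610%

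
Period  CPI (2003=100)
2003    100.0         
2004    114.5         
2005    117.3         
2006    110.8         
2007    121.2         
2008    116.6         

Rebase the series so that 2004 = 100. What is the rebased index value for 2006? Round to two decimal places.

96.77

Rebased(2006) = 110.8 / 114.5 × 100 = 96.7686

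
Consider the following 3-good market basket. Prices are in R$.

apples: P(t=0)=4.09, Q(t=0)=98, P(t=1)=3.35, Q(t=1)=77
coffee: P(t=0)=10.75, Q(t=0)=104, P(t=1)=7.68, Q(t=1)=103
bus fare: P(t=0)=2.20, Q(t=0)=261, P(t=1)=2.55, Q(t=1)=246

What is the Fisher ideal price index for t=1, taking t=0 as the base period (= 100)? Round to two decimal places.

Laspeyres component (base-period weights):
ΣP(t=1)Q(t=0) = 3.35×98 + 7.68×104 + 2.55×261 = 328.3 + 798.72 + 665.55 = 1792.57
ΣP(t=0)Q(t=0) = 4.09×98 + 10.75×104 + 2.20×261 = 400.82 + 1118 + 574.2 = 2093.02
L = 1792.57 / 2093.02 × 100 = 85.6451
Paasche component (current-period weights):
ΣP(t=1)Q(t=1) = 3.35×77 + 7.68×103 + 2.55×246 = 257.95 + 791.04 + 627.3 = 1676.29
ΣP(t=0)Q(t=1) = 4.09×77 + 10.75×103 + 2.20×246 = 314.93 + 1107.25 + 541.2 = 1963.38
P = 1676.29 / 1963.38 × 100 = 85.3778
Fisher = √(L × P) = √(85.6451 × 85.3778) = 85.5114

85.51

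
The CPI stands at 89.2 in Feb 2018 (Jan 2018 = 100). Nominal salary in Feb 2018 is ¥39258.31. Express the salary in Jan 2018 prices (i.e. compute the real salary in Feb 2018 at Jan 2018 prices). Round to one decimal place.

44011.6

Real = Nominal ÷ (Index/100) = 39258.31 ÷ (89.2/100)
     = 39258.31 ÷ 0.892 = 44011.5583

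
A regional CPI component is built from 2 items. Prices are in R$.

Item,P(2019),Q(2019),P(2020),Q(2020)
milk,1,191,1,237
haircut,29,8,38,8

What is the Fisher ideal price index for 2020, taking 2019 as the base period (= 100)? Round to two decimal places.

116.18

Laspeyres component (base-period weights):
ΣP(2020)Q(2019) = 1×191 + 38×8 = 191 + 304 = 495
ΣP(2019)Q(2019) = 1×191 + 29×8 = 191 + 232 = 423
L = 495 / 423 × 100 = 117.0213
Paasche component (current-period weights):
ΣP(2020)Q(2020) = 1×237 + 38×8 = 237 + 304 = 541
ΣP(2019)Q(2020) = 1×237 + 29×8 = 237 + 232 = 469
P = 541 / 469 × 100 = 115.3518
Fisher = √(L × P) = √(117.0213 × 115.3518) = 116.1835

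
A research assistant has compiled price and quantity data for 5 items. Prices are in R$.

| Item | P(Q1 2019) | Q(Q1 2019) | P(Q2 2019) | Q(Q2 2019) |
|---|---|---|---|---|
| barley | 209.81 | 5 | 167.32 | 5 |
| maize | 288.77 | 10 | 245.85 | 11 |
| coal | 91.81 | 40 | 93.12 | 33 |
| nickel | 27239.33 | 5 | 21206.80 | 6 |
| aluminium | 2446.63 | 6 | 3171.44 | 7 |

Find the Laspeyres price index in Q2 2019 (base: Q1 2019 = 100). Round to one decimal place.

83.3

Laspeyres price index uses base-period quantities as weights.
ΣP(Q2 2019)·Q(Q1 2019) = 167.32×5 + 245.85×10 + 93.12×40 + 21206.80×5 + 3171.44×6 = 836.6 + 2458.5 + 3724.8 + 106034 + 19028.64 = 132082.54
ΣP(Q1 2019)·Q(Q1 2019) = 209.81×5 + 288.77×10 + 91.81×40 + 27239.33×5 + 2446.63×6 = 1049.05 + 2887.7 + 3672.4 + 136196.65 + 14679.78 = 158485.58
Index = 132082.54 / 158485.58 × 100 = 83.3404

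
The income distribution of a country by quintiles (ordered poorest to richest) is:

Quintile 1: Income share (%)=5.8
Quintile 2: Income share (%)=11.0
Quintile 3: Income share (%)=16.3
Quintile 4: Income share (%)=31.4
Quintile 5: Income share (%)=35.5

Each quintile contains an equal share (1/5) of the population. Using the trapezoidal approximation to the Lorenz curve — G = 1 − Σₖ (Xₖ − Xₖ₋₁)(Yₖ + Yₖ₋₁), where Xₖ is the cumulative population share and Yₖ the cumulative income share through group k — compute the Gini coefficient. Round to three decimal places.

Cumulative income shares Yₖ: 0.0580, 0.1680, 0.3310, 0.6450, 1.0000
Σ (Xₖ−Xₖ₋₁)(Yₖ+Yₖ₋₁) = (1/5)(0.0580+0.0000) + (1/5)(0.1680+0.0580) + (1/5)(0.3310+0.1680) + (1/5)(0.6450+0.3310) + (1/5)(1.0000+0.6450)
  = 0.0116 + 0.0452 + 0.0998 + 0.1952 + 0.3290 = 0.6808
G = 1 − 0.6808 = 0.3192

0.319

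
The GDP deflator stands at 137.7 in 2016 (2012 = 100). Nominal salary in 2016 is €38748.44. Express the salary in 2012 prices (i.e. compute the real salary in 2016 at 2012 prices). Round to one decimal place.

Real = Nominal ÷ (Index/100) = 38748.44 ÷ (137.7/100)
     = 38748.44 ÷ 1.377 = 28139.7531

28139.8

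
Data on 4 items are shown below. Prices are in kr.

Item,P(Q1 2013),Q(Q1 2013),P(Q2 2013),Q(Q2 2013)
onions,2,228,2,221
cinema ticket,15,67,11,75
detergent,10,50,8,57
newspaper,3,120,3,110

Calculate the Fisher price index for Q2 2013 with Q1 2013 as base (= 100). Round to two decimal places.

83.68

Laspeyres component (base-period weights):
ΣP(Q2 2013)Q(Q1 2013) = 2×228 + 11×67 + 8×50 + 3×120 = 456 + 737 + 400 + 360 = 1953
ΣP(Q1 2013)Q(Q1 2013) = 2×228 + 15×67 + 10×50 + 3×120 = 456 + 1005 + 500 + 360 = 2321
L = 1953 / 2321 × 100 = 84.1448
Paasche component (current-period weights):
ΣP(Q2 2013)Q(Q2 2013) = 2×221 + 11×75 + 8×57 + 3×110 = 442 + 825 + 456 + 330 = 2053
ΣP(Q1 2013)Q(Q2 2013) = 2×221 + 15×75 + 10×57 + 3×110 = 442 + 1125 + 570 + 330 = 2467
P = 2053 / 2467 × 100 = 83.2185
Fisher = √(L × P) = √(84.1448 × 83.2185) = 83.6803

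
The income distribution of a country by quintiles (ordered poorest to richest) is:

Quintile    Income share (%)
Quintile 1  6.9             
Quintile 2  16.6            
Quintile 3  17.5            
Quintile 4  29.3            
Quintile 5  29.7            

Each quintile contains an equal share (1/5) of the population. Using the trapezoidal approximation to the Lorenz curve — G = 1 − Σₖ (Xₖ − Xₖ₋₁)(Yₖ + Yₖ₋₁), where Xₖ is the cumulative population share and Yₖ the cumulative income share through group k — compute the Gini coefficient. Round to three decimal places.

Cumulative income shares Yₖ: 0.0690, 0.2350, 0.4100, 0.7030, 1.0000
Σ (Xₖ−Xₖ₋₁)(Yₖ+Yₖ₋₁) = (1/5)(0.0690+0.0000) + (1/5)(0.2350+0.0690) + (1/5)(0.4100+0.2350) + (1/5)(0.7030+0.4100) + (1/5)(1.0000+0.7030)
  = 0.0138 + 0.0608 + 0.1290 + 0.2226 + 0.3406 = 0.7668
G = 1 − 0.7668 = 0.2332

0.233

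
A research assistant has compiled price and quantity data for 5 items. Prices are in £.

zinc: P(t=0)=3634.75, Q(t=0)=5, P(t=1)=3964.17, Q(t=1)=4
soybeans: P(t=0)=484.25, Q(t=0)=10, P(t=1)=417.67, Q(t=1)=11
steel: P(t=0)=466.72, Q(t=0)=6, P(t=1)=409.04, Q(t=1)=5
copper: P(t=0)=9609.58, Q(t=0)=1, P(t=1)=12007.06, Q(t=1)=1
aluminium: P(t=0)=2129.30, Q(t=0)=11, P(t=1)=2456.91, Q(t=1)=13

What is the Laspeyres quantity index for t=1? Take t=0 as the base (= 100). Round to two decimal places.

101.09

Laspeyres quantity index uses base-period prices as weights.
ΣP(t=0)·Q(t=1) = 3634.75×4 + 484.25×11 + 466.72×5 + 9609.58×1 + 2129.30×13 = 14539 + 5326.75 + 2333.6 + 9609.58 + 27680.9 = 59489.83
ΣP(t=0)·Q(t=0) = 3634.75×5 + 484.25×10 + 466.72×6 + 9609.58×1 + 2129.30×11 = 18173.75 + 4842.5 + 2800.32 + 9609.58 + 23422.3 = 58848.45
Index = 59489.83 / 58848.45 × 100 = 101.0899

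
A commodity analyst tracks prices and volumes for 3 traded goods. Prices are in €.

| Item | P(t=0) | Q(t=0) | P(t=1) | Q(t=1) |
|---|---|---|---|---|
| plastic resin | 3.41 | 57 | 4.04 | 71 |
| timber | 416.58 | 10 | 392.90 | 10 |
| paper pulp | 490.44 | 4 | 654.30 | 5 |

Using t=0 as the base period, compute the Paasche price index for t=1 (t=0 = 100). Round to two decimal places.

109.14

Paasche price index uses current-period quantities as weights.
ΣP(t=1)·Q(t=1) = 4.04×71 + 392.90×10 + 654.30×5 = 286.84 + 3929 + 3271.5 = 7487.34
ΣP(t=0)·Q(t=1) = 3.41×71 + 416.58×10 + 490.44×5 = 242.11 + 4165.8 + 2452.2 = 6860.11
Index = 7487.34 / 6860.11 × 100 = 109.1431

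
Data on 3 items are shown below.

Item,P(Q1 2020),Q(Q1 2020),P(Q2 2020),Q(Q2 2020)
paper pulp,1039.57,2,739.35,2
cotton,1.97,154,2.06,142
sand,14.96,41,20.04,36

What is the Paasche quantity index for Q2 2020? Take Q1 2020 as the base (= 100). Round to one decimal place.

95.2

Paasche quantity index uses current-period prices as weights.
ΣP(Q2 2020)·Q(Q2 2020) = 739.35×2 + 2.06×142 + 20.04×36 = 1478.7 + 292.52 + 721.44 = 2492.66
ΣP(Q2 2020)·Q(Q1 2020) = 739.35×2 + 2.06×154 + 20.04×41 = 1478.7 + 317.24 + 821.64 = 2617.58
Index = 2492.66 / 2617.58 × 100 = 95.2277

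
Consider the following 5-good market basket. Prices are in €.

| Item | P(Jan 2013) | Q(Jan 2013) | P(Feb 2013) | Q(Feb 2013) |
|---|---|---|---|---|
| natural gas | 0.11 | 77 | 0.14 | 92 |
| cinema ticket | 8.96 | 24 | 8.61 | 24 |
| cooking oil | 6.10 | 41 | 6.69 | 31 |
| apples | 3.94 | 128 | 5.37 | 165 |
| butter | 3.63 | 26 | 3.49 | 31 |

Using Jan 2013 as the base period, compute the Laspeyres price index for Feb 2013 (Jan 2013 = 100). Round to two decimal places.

Laspeyres price index uses base-period quantities as weights.
ΣP(Feb 2013)·Q(Jan 2013) = 0.14×77 + 8.61×24 + 6.69×41 + 5.37×128 + 3.49×26 = 10.78 + 206.64 + 274.29 + 687.36 + 90.74 = 1269.81
ΣP(Jan 2013)·Q(Jan 2013) = 0.11×77 + 8.96×24 + 6.10×41 + 3.94×128 + 3.63×26 = 8.47 + 215.04 + 250.1 + 504.32 + 94.38 = 1072.31
Index = 1269.81 / 1072.31 × 100 = 118.4182

118.42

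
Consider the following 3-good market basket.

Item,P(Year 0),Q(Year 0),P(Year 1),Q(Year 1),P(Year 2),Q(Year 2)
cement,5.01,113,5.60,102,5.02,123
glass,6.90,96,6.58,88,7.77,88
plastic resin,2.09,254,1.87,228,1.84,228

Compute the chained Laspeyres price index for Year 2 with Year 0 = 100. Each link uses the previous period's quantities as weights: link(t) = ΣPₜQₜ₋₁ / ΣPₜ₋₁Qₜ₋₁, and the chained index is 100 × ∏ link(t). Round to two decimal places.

101.30

Link Year 0→Year 1:
ΣP(Year 1)Q(Year 0) = 5.60×113 + 6.58×96 + 1.87×254 = 632.8 + 631.68 + 474.98 = 1739.46
ΣP(Year 0)Q(Year 0) = 5.01×113 + 6.90×96 + 2.09×254 = 566.13 + 662.4 + 530.86 = 1759.39
link = 1739.46/1759.39 = 0.988672
Link Year 1→Year 2:
ΣP(Year 2)Q(Year 1) = 5.02×102 + 7.77×88 + 1.84×228 = 512.04 + 683.76 + 419.52 = 1615.32
ΣP(Year 1)Q(Year 1) = 5.60×102 + 6.58×88 + 1.87×228 = 571.2 + 579.04 + 426.36 = 1576.6
link = 1615.32/1576.6 = 1.024559
Chained index = 100 × 0.988672 × 1.024559 = 101.2953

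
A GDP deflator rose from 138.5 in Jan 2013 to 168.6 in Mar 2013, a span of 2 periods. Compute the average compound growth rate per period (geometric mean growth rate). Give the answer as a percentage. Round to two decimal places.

10.33%

Growth factor = (168.6/138.5)^(1/2) = (1.217329)^(1/2) = 1.103326
Growth rate = 1.103326 − 1 = 0.103326 = 10.3326%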